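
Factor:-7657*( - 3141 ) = 3^2*13^1 * 19^1* 31^1*349^1  =  24050637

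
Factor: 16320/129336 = 40/317 = 2^3*5^1*317^(-1)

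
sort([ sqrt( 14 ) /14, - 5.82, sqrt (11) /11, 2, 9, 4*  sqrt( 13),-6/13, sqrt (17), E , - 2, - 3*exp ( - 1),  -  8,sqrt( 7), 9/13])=[-8, - 5.82, - 2,- 3 * exp( - 1), - 6/13, sqrt( 14)/14, sqrt(11 ) /11, 9/13, 2, sqrt(  7 ),E, sqrt( 17), 9, 4*sqrt( 13) ] 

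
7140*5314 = 37941960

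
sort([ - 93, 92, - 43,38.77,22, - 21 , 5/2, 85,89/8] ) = [-93, - 43, - 21,5/2,89/8,22,38.77  ,  85,92 ]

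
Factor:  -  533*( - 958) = 2^1  *  13^1  *41^1*479^1=510614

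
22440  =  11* 2040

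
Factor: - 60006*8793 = -527632758= - 2^1*3^3*73^1*137^1*977^1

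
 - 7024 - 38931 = -45955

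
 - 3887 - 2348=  - 6235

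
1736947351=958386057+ 778561294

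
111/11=10 + 1/11 = 10.09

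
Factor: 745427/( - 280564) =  - 2^( - 2 )*19^1*39233^1 * 70141^( - 1) 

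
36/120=3/10 = 0.30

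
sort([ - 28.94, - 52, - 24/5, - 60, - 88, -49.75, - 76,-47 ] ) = [ - 88,-76, - 60,  -  52, - 49.75, - 47, - 28.94,-24/5]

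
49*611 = 29939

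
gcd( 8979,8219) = 1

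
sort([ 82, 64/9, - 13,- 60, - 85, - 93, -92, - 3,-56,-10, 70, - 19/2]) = [-93,  -  92, - 85, - 60, - 56, - 13,-10, - 19/2,-3, 64/9, 70,82 ] 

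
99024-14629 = 84395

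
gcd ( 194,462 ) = 2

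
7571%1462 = 261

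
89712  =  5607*16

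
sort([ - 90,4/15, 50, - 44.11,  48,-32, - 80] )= [ - 90, - 80, - 44.11, - 32, 4/15, 48, 50] 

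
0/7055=0 = 0.00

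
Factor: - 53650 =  - 2^1 * 5^2 *29^1*37^1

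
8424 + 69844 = 78268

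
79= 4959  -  4880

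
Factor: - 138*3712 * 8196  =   - 2^10*3^2*23^1 * 29^1*683^1 = - 4198450176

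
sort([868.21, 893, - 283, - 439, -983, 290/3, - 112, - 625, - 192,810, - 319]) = [-983, - 625,  -  439, - 319, - 283,-192 , - 112,290/3,810, 868.21, 893]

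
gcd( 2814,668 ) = 2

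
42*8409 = 353178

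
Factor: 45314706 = 2^1*3^1*89^1*84859^1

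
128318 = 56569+71749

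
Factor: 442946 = 2^1*7^1*29^1* 1091^1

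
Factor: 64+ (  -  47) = 17 =17^1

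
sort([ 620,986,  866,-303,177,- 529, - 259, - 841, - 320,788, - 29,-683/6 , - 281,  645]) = [-841, - 529, - 320,- 303, -281,-259, - 683/6,-29,177, 620 , 645,788, 866 , 986]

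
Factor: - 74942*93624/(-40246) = 2^3 * 3^1*7^1*47^1*53^1*83^1*101^1 *20123^(-1 ) = 3508184904/20123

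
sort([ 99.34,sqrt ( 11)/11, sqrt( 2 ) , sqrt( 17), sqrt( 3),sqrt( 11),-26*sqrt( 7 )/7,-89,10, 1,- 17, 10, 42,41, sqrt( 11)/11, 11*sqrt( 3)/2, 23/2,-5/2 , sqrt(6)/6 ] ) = [-89 ,- 17,-26 * sqrt( 7)/7 ,-5/2, sqrt( 11)/11, sqrt( 11)/11, sqrt(6)/6, 1 , sqrt( 2) , sqrt(3), sqrt ( 11 ), sqrt( 17 ), 11*sqrt( 3) /2,10,10, 23/2, 41, 42,  99.34]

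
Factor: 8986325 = 5^2*113^1*3181^1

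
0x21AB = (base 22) hhh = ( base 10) 8619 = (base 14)31d9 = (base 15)2849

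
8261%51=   50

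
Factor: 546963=3^1*23^1*7927^1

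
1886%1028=858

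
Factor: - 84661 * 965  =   - 81697865 = - 5^1*31^1*193^1*2731^1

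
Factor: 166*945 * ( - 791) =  - 124084170 = - 2^1*3^3*5^1*7^2*83^1*113^1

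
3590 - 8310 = - 4720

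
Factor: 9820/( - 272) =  - 2^(  -  2)*5^1*17^( - 1)*491^1 = -2455/68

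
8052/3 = 2684  =  2684.00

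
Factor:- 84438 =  - 2^1 * 3^2*4691^1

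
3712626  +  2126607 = 5839233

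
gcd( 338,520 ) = 26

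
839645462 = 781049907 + 58595555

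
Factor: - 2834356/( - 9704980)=5^( - 1) * 7^2 * 139^( - 1)*3491^( -1)*14461^1 =708589/2426245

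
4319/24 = 4319/24= 179.96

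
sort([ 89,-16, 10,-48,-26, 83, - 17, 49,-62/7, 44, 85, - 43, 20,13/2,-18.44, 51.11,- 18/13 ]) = [-48, - 43, - 26,  -  18.44, - 17, -16,-62/7 ,  -  18/13, 13/2,10, 20, 44, 49, 51.11,83, 85, 89 ] 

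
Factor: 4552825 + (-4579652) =  -  139^1 * 193^1 = - 26827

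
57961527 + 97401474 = 155363001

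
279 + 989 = 1268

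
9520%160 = 80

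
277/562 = 277/562 =0.49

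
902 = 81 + 821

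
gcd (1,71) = 1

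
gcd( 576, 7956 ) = 36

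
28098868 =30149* 932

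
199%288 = 199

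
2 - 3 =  - 1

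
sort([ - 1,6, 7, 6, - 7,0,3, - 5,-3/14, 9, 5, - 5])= [-7, - 5 , - 5, - 1, - 3/14,  0,3,5,6, 6, 7,9]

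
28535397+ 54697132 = 83232529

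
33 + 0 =33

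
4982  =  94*53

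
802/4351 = 802/4351 = 0.18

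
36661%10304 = 5749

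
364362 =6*60727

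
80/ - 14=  - 40/7 = -5.71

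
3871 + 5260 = 9131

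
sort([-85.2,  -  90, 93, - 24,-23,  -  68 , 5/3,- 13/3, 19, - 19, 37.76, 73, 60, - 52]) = [ - 90, - 85.2,  -  68 , - 52, - 24 , - 23, - 19, - 13/3, 5/3, 19, 37.76,60, 73,93]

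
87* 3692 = 321204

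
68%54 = 14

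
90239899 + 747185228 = 837425127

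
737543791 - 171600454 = 565943337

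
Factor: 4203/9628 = 2^( - 2) *3^2*29^( - 1)*83^( - 1 )*467^1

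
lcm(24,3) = 24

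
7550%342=26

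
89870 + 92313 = 182183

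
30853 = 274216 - 243363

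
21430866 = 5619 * 3814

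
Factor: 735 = 3^1*5^1*7^2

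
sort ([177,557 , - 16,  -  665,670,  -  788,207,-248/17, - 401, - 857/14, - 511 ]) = [ - 788,-665,-511,-401, - 857/14, - 16, - 248/17,177, 207,557,670]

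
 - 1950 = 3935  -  5885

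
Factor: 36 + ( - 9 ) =3^3 = 27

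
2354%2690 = 2354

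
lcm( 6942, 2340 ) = 208260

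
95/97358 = 95/97358 = 0.00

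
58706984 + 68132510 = 126839494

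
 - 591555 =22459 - 614014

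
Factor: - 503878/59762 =-29881^( - 1) * 251939^1 =- 251939/29881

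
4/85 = 4/85 = 0.05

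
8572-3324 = 5248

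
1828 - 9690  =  -7862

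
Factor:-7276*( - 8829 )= 64239804 = 2^2*3^4*17^1*107^1*109^1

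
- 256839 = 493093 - 749932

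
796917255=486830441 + 310086814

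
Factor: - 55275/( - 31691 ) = 75/43 = 3^1* 5^2 * 43^( - 1)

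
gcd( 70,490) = 70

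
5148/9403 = 5148/9403=0.55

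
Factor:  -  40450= -2^1*5^2*809^1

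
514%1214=514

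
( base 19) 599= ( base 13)b99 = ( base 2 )11111000001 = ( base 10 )1985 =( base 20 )4j5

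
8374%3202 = 1970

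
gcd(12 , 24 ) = 12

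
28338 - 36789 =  - 8451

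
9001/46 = 195 + 31/46 = 195.67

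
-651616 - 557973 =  - 1209589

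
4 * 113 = 452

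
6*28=168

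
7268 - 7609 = -341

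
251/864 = 251/864 = 0.29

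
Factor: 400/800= 1/2=2^(-1 )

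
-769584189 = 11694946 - 781279135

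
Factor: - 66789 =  - 3^2*41^1*181^1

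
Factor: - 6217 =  - 6217^1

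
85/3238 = 85/3238 = 0.03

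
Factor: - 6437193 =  - 3^1*7^1*306533^1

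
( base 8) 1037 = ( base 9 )663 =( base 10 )543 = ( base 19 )19b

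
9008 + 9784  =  18792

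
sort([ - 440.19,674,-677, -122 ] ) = [ - 677,-440.19, -122, 674] 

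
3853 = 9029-5176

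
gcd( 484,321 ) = 1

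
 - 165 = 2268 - 2433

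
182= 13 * 14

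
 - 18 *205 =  - 3690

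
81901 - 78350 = 3551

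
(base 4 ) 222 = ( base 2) 101010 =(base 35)17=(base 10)42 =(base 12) 36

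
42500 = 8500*5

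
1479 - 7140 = -5661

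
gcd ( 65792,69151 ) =1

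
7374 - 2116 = 5258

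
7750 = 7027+723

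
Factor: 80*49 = 3920  =  2^4*5^1*7^2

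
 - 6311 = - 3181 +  - 3130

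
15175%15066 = 109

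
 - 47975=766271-814246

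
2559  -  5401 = -2842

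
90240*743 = 67048320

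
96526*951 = 91796226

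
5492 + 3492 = 8984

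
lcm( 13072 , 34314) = 274512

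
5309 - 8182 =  - 2873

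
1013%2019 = 1013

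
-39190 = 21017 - 60207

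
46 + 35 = 81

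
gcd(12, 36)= 12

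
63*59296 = 3735648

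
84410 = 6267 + 78143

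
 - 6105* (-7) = 42735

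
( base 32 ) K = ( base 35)k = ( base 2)10100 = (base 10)20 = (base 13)17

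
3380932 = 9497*356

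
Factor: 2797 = 2797^1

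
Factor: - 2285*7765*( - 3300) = 58551982500=2^2* 3^1 * 5^4*11^1*457^1* 1553^1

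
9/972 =1/108   =  0.01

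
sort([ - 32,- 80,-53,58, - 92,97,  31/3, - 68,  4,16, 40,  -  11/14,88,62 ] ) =[-92, - 80,- 68,  -  53, -32, - 11/14,  4,31/3,16,40, 58,62,88 , 97] 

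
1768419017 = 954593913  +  813825104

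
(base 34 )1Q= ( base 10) 60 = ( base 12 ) 50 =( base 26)28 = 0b111100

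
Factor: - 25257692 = -2^2*1279^1*4937^1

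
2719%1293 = 133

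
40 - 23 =17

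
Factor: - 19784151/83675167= - 3^2*37^ ( - 1 )*101^ (  -  1 )*389^1 * 5651^1*22391^(  -  1 )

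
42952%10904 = 10240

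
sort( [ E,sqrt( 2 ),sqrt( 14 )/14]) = [ sqrt(14)/14,sqrt( 2),E] 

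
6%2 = 0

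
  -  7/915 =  - 1+908/915= -  0.01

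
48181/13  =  48181/13  =  3706.23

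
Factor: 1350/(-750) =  - 9/5 =- 3^2*5^ ( - 1)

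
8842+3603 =12445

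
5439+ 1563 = 7002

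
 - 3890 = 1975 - 5865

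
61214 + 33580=94794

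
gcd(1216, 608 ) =608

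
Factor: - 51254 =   -  2^1*7^2*523^1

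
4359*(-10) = -43590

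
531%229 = 73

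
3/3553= 3/3553= 0.00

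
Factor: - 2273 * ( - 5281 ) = 12003713 = 2273^1*5281^1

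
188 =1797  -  1609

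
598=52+546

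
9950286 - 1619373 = 8330913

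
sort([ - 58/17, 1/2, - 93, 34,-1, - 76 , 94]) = [-93, - 76, - 58/17, -1,  1/2, 34, 94]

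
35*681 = 23835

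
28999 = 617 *47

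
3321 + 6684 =10005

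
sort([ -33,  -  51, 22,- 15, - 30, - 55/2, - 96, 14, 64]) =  [ - 96, - 51,-33,-30, - 55/2, - 15,14,22 , 64 ] 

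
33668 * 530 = 17844040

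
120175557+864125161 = 984300718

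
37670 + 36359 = 74029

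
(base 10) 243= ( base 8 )363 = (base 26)99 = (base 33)7C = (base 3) 100000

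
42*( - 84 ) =-3528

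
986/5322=493/2661 = 0.19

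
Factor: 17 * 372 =6324 = 2^2*3^1*17^1*31^1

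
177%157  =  20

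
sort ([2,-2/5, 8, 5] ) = [ - 2/5,2,5, 8 ]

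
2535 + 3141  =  5676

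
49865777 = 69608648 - 19742871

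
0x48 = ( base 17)44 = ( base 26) 2K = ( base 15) 4C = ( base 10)72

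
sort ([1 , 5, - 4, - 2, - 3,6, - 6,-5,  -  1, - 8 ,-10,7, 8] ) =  [ -10, - 8, - 6, - 5, - 4, - 3,- 2, - 1,1,  5, 6, 7,8] 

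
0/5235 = 0 = 0.00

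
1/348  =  1/348 =0.00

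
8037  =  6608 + 1429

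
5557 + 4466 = 10023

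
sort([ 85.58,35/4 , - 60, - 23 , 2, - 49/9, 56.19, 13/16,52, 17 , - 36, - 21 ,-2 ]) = [  -  60, - 36,-23,-21, - 49/9,- 2, 13/16, 2,35/4,17,52, 56.19,85.58]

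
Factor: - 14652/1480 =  - 99/10 = - 2^ ( - 1 )*3^2 * 5^( - 1)*11^1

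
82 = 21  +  61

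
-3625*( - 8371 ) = 30344875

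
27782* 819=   22753458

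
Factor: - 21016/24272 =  - 71/82 = - 2^(-1 )*41^(-1 )*71^1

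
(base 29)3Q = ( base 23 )4L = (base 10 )113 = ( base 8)161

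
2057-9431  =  - 7374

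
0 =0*3210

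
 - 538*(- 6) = 3228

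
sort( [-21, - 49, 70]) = [- 49, - 21,70]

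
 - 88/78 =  - 2 + 34/39 = - 1.13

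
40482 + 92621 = 133103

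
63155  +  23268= 86423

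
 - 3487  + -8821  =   - 12308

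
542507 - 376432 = 166075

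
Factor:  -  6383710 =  - 2^1*5^1*638371^1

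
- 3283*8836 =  - 29008588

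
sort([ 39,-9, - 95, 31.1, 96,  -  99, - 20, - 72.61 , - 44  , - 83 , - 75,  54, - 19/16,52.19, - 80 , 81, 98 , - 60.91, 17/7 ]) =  [-99, - 95, -83, - 80,-75,  -  72.61, - 60.91,-44,-20, - 9, - 19/16, 17/7,31.1,39,52.19 , 54 , 81, 96, 98]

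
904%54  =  40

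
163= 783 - 620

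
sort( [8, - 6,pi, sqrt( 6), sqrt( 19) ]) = [ - 6, sqrt(6 ) , pi, sqrt(19),8] 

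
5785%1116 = 205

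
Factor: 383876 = 2^2*19^1*5051^1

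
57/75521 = 57/75521 = 0.00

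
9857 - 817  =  9040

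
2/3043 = 2/3043 = 0.00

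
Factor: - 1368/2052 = - 2/3 =- 2^1 * 3^( - 1 ) 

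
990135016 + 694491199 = 1684626215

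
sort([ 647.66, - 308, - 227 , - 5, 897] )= [ - 308, - 227, - 5, 647.66,897]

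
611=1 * 611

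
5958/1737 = 662/193 = 3.43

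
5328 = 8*666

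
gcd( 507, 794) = 1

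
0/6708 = 0=0.00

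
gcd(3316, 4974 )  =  1658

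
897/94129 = 897/94129 = 0.01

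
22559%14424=8135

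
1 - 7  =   - 6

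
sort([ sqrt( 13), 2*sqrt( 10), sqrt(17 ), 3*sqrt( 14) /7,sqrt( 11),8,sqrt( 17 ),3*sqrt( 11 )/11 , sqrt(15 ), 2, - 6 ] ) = [ - 6,3*sqrt(11) /11, 3*sqrt( 14 ) /7, 2,sqrt( 11 ), sqrt(13),sqrt( 15 ),sqrt(17 ), sqrt(17 ) , 2*sqrt( 10 ),8 ] 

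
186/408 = 31/68  =  0.46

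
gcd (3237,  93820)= 1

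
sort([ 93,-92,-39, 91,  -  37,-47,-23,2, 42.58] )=[ - 92, - 47, - 39,- 37, - 23, 2,42.58, 91, 93]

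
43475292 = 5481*7932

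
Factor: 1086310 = 2^1*5^1*108631^1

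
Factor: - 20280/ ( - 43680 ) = 2^ ( - 2)*7^( - 1 )*13^1=13/28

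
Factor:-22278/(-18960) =47/40 =2^( - 3 )*5^( - 1)*47^1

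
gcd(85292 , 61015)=1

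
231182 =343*674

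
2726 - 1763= 963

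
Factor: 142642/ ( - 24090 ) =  - 977/165 = - 3^( - 1 )*5^( - 1)*11^( - 1 )*977^1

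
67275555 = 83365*807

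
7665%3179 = 1307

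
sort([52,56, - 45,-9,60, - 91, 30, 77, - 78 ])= [ - 91, - 78, - 45, - 9, 30, 52,56, 60, 77] 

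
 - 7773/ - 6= 2591/2=1295.50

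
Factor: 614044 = 2^2*153511^1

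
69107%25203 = 18701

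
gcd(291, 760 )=1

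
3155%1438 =279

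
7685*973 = 7477505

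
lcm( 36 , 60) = 180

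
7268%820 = 708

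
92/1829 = 92/1829 = 0.05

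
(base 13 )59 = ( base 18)42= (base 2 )1001010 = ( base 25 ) 2O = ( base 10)74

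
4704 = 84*56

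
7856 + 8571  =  16427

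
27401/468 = 27401/468 = 58.55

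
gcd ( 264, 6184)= 8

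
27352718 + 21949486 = 49302204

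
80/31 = 2  +  18/31 = 2.58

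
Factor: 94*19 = 1786= 2^1*19^1*47^1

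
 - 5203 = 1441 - 6644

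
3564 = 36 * 99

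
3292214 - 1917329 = 1374885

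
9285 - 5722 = 3563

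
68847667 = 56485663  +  12362004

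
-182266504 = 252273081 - 434539585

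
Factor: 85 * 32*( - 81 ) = -2^5*3^4*5^1*17^1 = - 220320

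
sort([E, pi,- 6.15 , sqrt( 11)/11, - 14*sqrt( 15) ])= [ - 14*sqrt( 15), - 6.15,  sqrt(11)/11,E,  pi] 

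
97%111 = 97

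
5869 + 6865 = 12734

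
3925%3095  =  830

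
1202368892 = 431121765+771247127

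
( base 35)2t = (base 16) 63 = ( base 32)33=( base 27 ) 3I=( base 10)99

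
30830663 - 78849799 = -48019136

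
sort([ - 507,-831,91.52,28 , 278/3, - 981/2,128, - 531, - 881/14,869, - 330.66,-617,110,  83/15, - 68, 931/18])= [ - 831, - 617, - 531, - 507 , - 981/2 , - 330.66 ,-68, - 881/14,83/15,28,931/18, 91.52,278/3,110,  128, 869 ]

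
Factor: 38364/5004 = 3^( - 1 )*23^1 = 23/3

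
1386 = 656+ 730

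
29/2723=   29/2723 = 0.01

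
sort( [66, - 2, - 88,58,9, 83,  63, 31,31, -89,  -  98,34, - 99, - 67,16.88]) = [  -  99, - 98 ,-89, - 88, -67, - 2,9, 16.88 , 31, 31,34,58,  63, 66,83 ]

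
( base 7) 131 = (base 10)71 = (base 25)2L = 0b1000111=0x47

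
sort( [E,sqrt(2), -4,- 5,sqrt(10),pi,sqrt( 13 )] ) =[ - 5, - 4, sqrt( 2),E, pi , sqrt( 10 ),sqrt( 13)] 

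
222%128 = 94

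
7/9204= 7/9204=0.00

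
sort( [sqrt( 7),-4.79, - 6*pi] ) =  [-6*pi, - 4.79, sqrt( 7)]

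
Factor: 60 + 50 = 2^1*5^1*11^1 = 110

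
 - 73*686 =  - 50078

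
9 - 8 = 1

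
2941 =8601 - 5660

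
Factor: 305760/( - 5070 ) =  - 2^4*7^2*13^( - 1 ) = - 784/13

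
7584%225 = 159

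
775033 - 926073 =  -151040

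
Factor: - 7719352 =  - 2^3* 23^1 *41953^1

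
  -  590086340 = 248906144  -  838992484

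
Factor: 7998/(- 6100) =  - 3999/3050 = - 2^(-1)*3^1*5^( - 2)*31^1*43^1*61^( - 1 ) 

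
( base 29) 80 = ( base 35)6m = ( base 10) 232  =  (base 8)350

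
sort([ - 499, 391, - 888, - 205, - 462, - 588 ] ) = [ - 888,-588, - 499, - 462,-205,391]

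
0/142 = 0 = 0.00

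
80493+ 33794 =114287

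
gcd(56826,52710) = 42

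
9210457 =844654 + 8365803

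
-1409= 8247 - 9656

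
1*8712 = 8712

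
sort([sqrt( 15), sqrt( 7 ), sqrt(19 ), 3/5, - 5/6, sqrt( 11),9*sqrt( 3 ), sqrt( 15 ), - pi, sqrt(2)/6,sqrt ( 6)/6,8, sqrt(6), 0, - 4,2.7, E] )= [ - 4, - pi, - 5/6,0, sqrt( 2)/6, sqrt( 6 ) /6, 3/5, sqrt( 6 ),sqrt( 7 ), 2.7, E , sqrt ( 11), sqrt( 15),sqrt( 15 ), sqrt (19),8, 9*sqrt( 3) ] 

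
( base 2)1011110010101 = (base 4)1132111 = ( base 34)57j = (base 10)6037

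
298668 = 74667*4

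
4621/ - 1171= - 4621/1171 = - 3.95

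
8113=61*133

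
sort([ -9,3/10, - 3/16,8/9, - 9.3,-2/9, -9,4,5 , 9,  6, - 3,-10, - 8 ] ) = [  -  10,-9.3,- 9, - 9 ,-8, - 3 ,  -  2/9,-3/16,3/10,8/9,  4, 5, 6,9 ] 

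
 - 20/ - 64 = 5/16 = 0.31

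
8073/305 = 26 + 143/305 =26.47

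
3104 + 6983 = 10087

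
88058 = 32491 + 55567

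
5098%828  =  130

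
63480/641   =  99  +  21/641 = 99.03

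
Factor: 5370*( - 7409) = - 39786330=- 2^1*3^1 * 5^1* 31^1 * 179^1*239^1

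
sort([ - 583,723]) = [ - 583, 723]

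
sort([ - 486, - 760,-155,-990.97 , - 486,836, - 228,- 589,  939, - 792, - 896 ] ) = [-990.97, - 896, - 792, - 760, -589, -486,- 486, - 228,-155,836, 939 ] 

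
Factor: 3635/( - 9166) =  - 2^( - 1 ) * 5^1*727^1*4583^( - 1) 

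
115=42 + 73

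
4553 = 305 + 4248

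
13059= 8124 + 4935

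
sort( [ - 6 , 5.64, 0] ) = [ - 6, 0 , 5.64] 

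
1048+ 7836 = 8884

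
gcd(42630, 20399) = 1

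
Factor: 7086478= 2^1*7^2*167^1 * 433^1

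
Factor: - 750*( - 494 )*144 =2^6*3^3*5^3*13^1*19^1  =  53352000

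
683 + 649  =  1332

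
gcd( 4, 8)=4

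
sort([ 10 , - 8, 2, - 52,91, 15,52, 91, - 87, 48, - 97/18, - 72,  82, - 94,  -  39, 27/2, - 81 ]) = [ - 94, - 87, - 81, - 72, - 52, - 39, - 8 , - 97/18, 2,10, 27/2,15, 48,52, 82, 91,91 ] 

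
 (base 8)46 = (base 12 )32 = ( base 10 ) 38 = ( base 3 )1102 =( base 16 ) 26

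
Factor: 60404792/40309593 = 2^3*3^(-1 ) * 7^1*23^(-1)*61^( - 2)*157^(-1 ) * 1078657^1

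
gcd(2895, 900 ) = 15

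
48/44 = 12/11 = 1.09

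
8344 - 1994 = 6350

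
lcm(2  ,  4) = 4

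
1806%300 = 6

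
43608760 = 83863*520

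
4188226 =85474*49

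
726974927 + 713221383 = 1440196310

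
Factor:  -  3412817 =  -  3412817^1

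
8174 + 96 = 8270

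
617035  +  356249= 973284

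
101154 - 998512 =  - 897358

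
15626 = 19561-3935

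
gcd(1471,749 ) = 1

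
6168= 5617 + 551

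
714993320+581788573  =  1296781893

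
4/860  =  1/215= 0.00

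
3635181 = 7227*503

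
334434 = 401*834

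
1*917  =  917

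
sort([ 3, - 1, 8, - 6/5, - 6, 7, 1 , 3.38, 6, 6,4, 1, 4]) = [ - 6,  -  6/5, -1, 1,1,  3, 3.38,4,4,  6 , 6,7,8]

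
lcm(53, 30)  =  1590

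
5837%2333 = 1171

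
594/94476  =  99/15746 = 0.01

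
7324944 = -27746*( - 264) 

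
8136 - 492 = 7644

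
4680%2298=84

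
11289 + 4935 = 16224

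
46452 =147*316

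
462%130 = 72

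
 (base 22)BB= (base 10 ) 253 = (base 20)cd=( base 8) 375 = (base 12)191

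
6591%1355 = 1171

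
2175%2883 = 2175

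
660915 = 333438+327477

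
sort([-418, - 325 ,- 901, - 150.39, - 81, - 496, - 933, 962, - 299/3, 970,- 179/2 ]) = [  -  933, - 901, - 496, - 418 , - 325, - 150.39, - 299/3, - 179/2, - 81, 962, 970]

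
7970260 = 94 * 84790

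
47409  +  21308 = 68717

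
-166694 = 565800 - 732494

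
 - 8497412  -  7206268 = -15703680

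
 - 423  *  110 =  - 46530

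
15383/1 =15383= 15383.00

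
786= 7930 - 7144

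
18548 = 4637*4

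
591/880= 591/880 = 0.67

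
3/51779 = 3/51779 = 0.00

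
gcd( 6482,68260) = 2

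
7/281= 7/281 =0.02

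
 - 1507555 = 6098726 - 7606281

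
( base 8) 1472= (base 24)1AA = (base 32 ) pq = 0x33a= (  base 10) 826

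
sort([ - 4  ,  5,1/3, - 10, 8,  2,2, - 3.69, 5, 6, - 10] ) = [-10, - 10, - 4, - 3.69, 1/3, 2,2,5, 5,6,8] 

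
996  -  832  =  164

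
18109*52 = 941668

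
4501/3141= 4501/3141 = 1.43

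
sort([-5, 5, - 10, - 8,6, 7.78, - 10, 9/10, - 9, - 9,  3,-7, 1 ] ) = [ - 10, - 10, -9, - 9, - 8, - 7, - 5,9/10 , 1,3,5,6,7.78]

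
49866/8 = 24933/4= 6233.25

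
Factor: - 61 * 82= - 2^1*41^1*61^1= -5002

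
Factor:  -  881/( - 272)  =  2^( - 4 )*17^ ( - 1)*881^1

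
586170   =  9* 65130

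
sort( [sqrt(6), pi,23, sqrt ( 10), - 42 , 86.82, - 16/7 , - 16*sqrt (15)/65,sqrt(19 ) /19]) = [ - 42,  -  16/7, - 16*sqrt (15)/65, sqrt( 19)/19,sqrt(6),pi,  sqrt(10 ),23,86.82]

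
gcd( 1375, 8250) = 1375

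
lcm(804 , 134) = 804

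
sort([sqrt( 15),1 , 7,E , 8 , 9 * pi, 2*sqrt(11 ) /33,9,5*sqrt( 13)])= [2 * sqrt(11) /33,1,  E, sqrt(15),7, 8,9, 5 * sqrt(13 ),9*pi] 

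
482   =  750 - 268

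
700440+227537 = 927977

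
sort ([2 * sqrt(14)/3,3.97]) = [2*sqrt( 14)/3,3.97]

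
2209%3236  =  2209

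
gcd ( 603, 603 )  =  603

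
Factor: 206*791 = 2^1*7^1*103^1*113^1 = 162946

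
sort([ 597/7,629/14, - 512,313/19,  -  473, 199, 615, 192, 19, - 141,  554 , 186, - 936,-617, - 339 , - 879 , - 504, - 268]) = [ - 936, -879,  -  617, - 512, - 504, - 473, - 339, - 268, - 141, 313/19, 19, 629/14,597/7,186 , 192, 199, 554, 615 ] 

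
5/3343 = 5/3343  =  0.00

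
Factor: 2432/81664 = 19/638= 2^ ( - 1)*11^( - 1) * 19^1*29^( - 1 ) 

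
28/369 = 28/369 = 0.08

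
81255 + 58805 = 140060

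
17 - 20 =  - 3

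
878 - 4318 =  - 3440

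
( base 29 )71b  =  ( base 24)a6n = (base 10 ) 5927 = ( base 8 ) 13447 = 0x1727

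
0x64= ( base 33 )31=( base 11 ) 91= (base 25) 40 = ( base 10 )100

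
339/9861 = 113/3287=0.03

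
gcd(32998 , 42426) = 4714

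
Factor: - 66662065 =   -  5^1 * 283^1*47111^1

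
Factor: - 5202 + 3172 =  - 2030  =  -  2^1*5^1* 7^1*29^1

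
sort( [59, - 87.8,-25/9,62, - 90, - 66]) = [ - 90, -87.8, - 66 , - 25/9,59, 62 ] 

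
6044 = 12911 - 6867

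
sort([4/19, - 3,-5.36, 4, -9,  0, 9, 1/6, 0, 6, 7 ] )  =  [ - 9, - 5.36 ,-3, 0, 0,  1/6, 4/19, 4,6, 7, 9 ]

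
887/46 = 887/46 = 19.28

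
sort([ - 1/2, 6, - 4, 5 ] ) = [ - 4,  -  1/2,5,6]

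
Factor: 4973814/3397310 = 2486907/1698655 = 3^2 * 5^(-1)*7^( - 1) * 48533^(-1) * 276323^1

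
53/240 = 53/240 = 0.22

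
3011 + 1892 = 4903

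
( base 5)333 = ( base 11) 85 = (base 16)5D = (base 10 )93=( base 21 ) 49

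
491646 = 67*7338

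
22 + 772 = 794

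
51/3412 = 51/3412 = 0.01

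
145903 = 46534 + 99369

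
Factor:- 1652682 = - 2^1*3^1 * 275447^1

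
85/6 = 85/6 = 14.17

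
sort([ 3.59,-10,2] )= [ - 10,2 , 3.59 ] 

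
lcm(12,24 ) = 24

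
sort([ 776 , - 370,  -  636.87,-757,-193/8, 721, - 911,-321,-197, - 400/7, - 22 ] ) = [ - 911, - 757, - 636.87,  -  370,-321, - 197,-400/7,-193/8, - 22, 721,776 ] 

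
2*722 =1444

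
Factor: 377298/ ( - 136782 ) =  - 3^1*137^1*149^( - 1 ) = - 411/149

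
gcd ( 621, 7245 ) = 207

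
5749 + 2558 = 8307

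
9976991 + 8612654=18589645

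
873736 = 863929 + 9807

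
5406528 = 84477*64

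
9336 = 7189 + 2147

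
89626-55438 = 34188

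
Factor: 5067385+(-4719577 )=347808 = 2^5*3^1*3623^1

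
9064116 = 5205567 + 3858549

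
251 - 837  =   - 586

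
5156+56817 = 61973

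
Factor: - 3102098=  - 2^1*1551049^1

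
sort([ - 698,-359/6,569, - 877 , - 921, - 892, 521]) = [ - 921, - 892, - 877, - 698, - 359/6, 521, 569] 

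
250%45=25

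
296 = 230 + 66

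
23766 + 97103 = 120869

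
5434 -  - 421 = 5855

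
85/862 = 85/862 = 0.10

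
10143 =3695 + 6448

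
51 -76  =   - 25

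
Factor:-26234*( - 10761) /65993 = 2^1*3^1*13^1 *17^1*211^1*1009^1*65993^( - 1 ) = 282304074/65993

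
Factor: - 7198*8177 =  - 2^1 * 13^1*  17^1*37^1*59^1*61^1 =- 58858046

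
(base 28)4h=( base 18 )73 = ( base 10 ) 129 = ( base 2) 10000001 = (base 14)93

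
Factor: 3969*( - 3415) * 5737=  - 3^4*5^1*7^2*683^1 * 5737^1 = - 77760072495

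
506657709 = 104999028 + 401658681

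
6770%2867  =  1036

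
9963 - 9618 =345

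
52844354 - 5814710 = 47029644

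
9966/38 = 262 + 5/19 = 262.26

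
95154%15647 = 1272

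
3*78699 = 236097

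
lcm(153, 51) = 153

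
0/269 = 0 = 0.00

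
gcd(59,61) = 1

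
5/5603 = 5/5603 = 0.00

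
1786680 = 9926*180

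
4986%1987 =1012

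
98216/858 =49108/429=114.47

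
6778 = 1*6778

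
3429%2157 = 1272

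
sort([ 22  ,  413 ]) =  [ 22, 413 ] 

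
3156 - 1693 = 1463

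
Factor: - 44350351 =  - 19^1 * 2334229^1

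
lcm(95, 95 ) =95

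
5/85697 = 5/85697 = 0.00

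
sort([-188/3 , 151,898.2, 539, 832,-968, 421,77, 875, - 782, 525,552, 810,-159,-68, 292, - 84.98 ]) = [- 968, - 782,-159,-84.98 , -68, - 188/3, 77,151, 292, 421, 525 , 539, 552, 810, 832,875, 898.2 ]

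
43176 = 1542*28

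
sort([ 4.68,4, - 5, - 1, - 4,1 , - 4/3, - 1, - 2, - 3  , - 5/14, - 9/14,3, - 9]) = [ - 9, -5, - 4, - 3, - 2, - 4/3, - 1, - 1, - 9/14,-5/14 , 1,3, 4, 4.68 ]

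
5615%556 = 55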